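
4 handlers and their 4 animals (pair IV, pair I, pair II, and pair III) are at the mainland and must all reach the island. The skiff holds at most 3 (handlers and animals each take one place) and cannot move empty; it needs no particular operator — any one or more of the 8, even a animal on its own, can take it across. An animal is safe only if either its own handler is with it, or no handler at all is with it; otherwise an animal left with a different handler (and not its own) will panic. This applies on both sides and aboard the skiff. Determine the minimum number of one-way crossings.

9

Counting alone: each trip to the island takes at most 3 across and each return brings at least 1 back, so after t trips out (and t−1 returns) at most 3t − (t−1) of the 8 are across; that first reaches 8 at t = 4, so at least 7 crossings are needed.
The safety rule pushes this higher. Following every safe sequence of crossings, the most of the 8 that can be at the island as the skiff arrives there on crossing 7 is 7 — never all 8.
So no plan with fewer than 9 crossings exists, and this one achieves 9:
1. animal IV and handler IV cross → the island.
2. handler IV crosses ← the mainland.
3. animal I, handler I, and handler IV cross → the island.
4. animal IV and handler IV cross ← the mainland.
5. handler II, handler III, and handler IV cross → the island.
6. animal I crosses ← the mainland.
7. animal I and animal IV cross → the island.
8. animal IV crosses ← the mainland.
9. animal II, animal III, and animal IV cross → the island.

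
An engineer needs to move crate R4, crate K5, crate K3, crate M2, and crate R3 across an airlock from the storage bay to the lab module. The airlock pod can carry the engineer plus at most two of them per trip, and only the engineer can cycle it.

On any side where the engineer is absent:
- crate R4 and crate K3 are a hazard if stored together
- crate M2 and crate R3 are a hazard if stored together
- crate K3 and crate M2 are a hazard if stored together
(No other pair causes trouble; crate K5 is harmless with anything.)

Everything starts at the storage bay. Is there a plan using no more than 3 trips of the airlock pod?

Counting alone: the engineer can take at most 2 across per trip to the lab module, so moving all 5 needs at least 3 loaded trips out, with a return between consecutive ones — at least 5 crossings.
Since 3 < 5, 3 crossings cannot be enough. (The shortest complete plan in fact takes 5:)
1. Engineer goes to the lab module with crate M2 and crate R4.
2. Engineer goes back to the storage bay alone.
3. Engineer goes to the lab module with crate K5.
4. Engineer goes back to the storage bay alone.
5. Engineer goes to the lab module with crate K3 and crate R3.

No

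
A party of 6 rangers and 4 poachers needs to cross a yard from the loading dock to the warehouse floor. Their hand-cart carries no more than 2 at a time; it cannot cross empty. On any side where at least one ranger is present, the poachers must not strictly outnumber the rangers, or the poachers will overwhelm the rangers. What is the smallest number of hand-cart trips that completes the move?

Counting alone: each trip to the warehouse floor takes at most 2 across and each return brings at least 1 back, so after t trips out (and t−1 returns) at most 2t − (t−1) of the 10 are across; that first reaches 10 at t = 9, so at least 17 crossings are needed.
The plan below uses exactly 17 crossings, so it is optimal:
1. 2 poachers → the warehouse floor.  (the loading dock: 6R 2P; the warehouse floor: 0R 2P)
2. 1 poacher ← the loading dock.  (the loading dock: 6R 3P; the warehouse floor: 0R 1P)
3. 2 poachers → the warehouse floor.  (the loading dock: 6R 1P; the warehouse floor: 0R 3P)
4. 1 poacher ← the loading dock.  (the loading dock: 6R 2P; the warehouse floor: 0R 2P)
5. 2 rangers → the warehouse floor.  (the loading dock: 4R 2P; the warehouse floor: 2R 2P)
6. 1 poacher ← the loading dock.  (the loading dock: 4R 3P; the warehouse floor: 2R 1P)
7. 1 ranger and 1 poacher → the warehouse floor.  (the loading dock: 3R 2P; the warehouse floor: 3R 2P)
8. 1 poacher ← the loading dock.  (the loading dock: 3R 3P; the warehouse floor: 3R 1P)
9. 2 poachers → the warehouse floor.  (the loading dock: 3R 1P; the warehouse floor: 3R 3P)
10. 1 poacher ← the loading dock.  (the loading dock: 3R 2P; the warehouse floor: 3R 2P)
11. 1 ranger and 1 poacher → the warehouse floor.  (the loading dock: 2R 1P; the warehouse floor: 4R 3P)
12. 1 poacher ← the loading dock.  (the loading dock: 2R 2P; the warehouse floor: 4R 2P)
13. 2 poachers → the warehouse floor.  (the loading dock: 2R 0P; the warehouse floor: 4R 4P)
14. 1 poacher ← the loading dock.  (the loading dock: 2R 1P; the warehouse floor: 4R 3P)
15. 1 ranger and 1 poacher → the warehouse floor.  (the loading dock: 1R 0P; the warehouse floor: 5R 4P)
16. 1 poacher ← the loading dock.  (the loading dock: 1R 1P; the warehouse floor: 5R 3P)
17. 1 ranger and 1 poacher → the warehouse floor.  (the loading dock: 0R 0P; the warehouse floor: 6R 4P)

17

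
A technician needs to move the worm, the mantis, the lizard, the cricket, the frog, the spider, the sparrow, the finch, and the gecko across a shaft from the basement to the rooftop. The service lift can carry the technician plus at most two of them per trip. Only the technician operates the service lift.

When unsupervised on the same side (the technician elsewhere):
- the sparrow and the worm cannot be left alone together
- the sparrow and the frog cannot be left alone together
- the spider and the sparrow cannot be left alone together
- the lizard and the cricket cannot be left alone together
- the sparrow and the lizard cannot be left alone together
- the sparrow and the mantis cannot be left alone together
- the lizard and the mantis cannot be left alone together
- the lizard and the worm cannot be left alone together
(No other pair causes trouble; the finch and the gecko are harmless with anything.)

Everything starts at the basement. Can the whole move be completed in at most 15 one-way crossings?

Yes

Yes — this plan uses 15 crossings (≤ 15):
1. Technician goes to the rooftop with the lizard and the sparrow.  [the basement: the cricket, the finch, the frog, the gecko, the mantis, the spider, the worm | the rooftop: the lizard, the sparrow]
2. Technician goes back to the basement with the lizard.  [the basement: the cricket, the finch, the frog, the gecko, the lizard, the mantis, the spider, the worm | the rooftop: the sparrow]
3. Technician goes to the rooftop with the cricket and the lizard.  [the basement: the finch, the frog, the gecko, the mantis, the spider, the worm | the rooftop: the cricket, the lizard, the sparrow]
4. Technician goes back to the basement with the lizard.  [the basement: the finch, the frog, the gecko, the lizard, the mantis, the spider, the worm | the rooftop: the cricket, the sparrow]
5. Technician goes to the rooftop with the mantis and the worm.  [the basement: the finch, the frog, the gecko, the lizard, the spider | the rooftop: the cricket, the mantis, the sparrow, the worm]
6. Technician goes back to the basement with the sparrow.  [the basement: the finch, the frog, the gecko, the lizard, the sparrow, the spider | the rooftop: the cricket, the mantis, the worm]
7. Technician goes to the rooftop with the frog and the sparrow.  [the basement: the finch, the gecko, the lizard, the spider | the rooftop: the cricket, the frog, the mantis, the sparrow, the worm]
8. Technician goes back to the basement with the sparrow.  [the basement: the finch, the gecko, the lizard, the sparrow, the spider | the rooftop: the cricket, the frog, the mantis, the worm]
9. Technician goes to the rooftop with the lizard and the spider.  [the basement: the finch, the gecko, the sparrow | the rooftop: the cricket, the frog, the lizard, the mantis, the spider, the worm]
10. Technician goes back to the basement with the lizard.  [the basement: the finch, the gecko, the lizard, the sparrow | the rooftop: the cricket, the frog, the mantis, the spider, the worm]
11. Technician goes to the rooftop with the finch and the lizard.  [the basement: the gecko, the sparrow | the rooftop: the cricket, the finch, the frog, the lizard, the mantis, the spider, the worm]
12. Technician goes back to the basement with the lizard.  [the basement: the gecko, the lizard, the sparrow | the rooftop: the cricket, the finch, the frog, the mantis, the spider, the worm]
13. Technician goes to the rooftop with the gecko and the lizard.  [the basement: the sparrow | the rooftop: the cricket, the finch, the frog, the gecko, the lizard, the mantis, the spider, the worm]
14. Technician goes back to the basement with the lizard.  [the basement: the lizard, the sparrow | the rooftop: the cricket, the finch, the frog, the gecko, the mantis, the spider, the worm]
15. Technician goes to the rooftop with the lizard and the sparrow.  [the basement: — | the rooftop: the cricket, the finch, the frog, the gecko, the lizard, the mantis, the sparrow, the spider, the worm]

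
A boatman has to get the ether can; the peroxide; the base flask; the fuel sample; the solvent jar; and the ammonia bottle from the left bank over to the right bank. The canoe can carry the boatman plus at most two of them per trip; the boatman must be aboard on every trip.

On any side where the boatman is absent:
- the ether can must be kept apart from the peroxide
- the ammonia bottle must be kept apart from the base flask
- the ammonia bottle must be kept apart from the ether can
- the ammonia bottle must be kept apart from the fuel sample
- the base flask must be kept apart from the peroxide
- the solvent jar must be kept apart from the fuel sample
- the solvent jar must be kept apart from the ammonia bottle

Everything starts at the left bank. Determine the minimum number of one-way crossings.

Whatever the first load, the items left behind include a forbidden pair without the boatman. No opening move is safe, so no plan exists.

impossible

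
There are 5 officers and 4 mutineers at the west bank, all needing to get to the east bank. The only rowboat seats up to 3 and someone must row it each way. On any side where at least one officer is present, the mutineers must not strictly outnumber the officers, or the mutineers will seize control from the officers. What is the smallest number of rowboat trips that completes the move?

7

Counting alone: each trip to the east bank takes at most 3 across and each return brings at least 1 back, so after t trips out (and t−1 returns) at most 3t − (t−1) of the 9 are across; that first reaches 9 at t = 4, so at least 7 crossings are needed.
The plan below uses exactly 7 crossings, so it is optimal:
1. 3 mutineers → the east bank.  (the west bank: 5O 1M; the east bank: 0O 3M)
2. 1 mutineer ← the west bank.  (the west bank: 5O 2M; the east bank: 0O 2M)
3. 3 officers → the east bank.  (the west bank: 2O 2M; the east bank: 3O 2M)
4. 1 officer ← the west bank.  (the west bank: 3O 2M; the east bank: 2O 2M)
5. 2 officers and 1 mutineer → the east bank.  (the west bank: 1O 1M; the east bank: 4O 3M)
6. 1 officer ← the west bank.  (the west bank: 2O 1M; the east bank: 3O 3M)
7. 2 officers and 1 mutineer → the east bank.  (the west bank: 0O 0M; the east bank: 5O 4M)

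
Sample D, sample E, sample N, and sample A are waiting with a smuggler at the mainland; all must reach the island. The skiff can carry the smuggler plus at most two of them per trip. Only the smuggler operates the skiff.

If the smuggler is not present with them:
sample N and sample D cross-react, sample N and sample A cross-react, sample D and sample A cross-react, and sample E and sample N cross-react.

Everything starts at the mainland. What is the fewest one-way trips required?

Counting alone: the smuggler can take at most 2 across per trip to the island, so moving all 4 needs at least 2 loaded trips out, with a return between consecutive ones — at least 3 crossings.
The safety rule pushes this higher. Following every safe sequence of crossings, the most of the 4 that can be at the island as the skiff arrives there on crossing 3 is 3 — never all 4.
So no plan with fewer than 5 crossings exists, and this one achieves 5:
1. Smuggler goes to the island with sample D and sample N.
2. Smuggler goes back to the mainland with sample D.
3. Smuggler goes to the island with sample D and sample E.
4. Smuggler goes back to the mainland with sample N.
5. Smuggler goes to the island with sample A and sample N.

5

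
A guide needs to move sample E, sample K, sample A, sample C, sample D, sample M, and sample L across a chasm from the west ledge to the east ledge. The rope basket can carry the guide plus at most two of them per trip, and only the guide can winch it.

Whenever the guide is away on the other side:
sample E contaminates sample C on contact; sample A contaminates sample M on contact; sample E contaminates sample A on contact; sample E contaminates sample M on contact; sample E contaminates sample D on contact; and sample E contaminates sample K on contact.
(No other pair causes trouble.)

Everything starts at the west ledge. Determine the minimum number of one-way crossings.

Counting alone: the guide can take at most 2 across per trip to the east ledge, so moving all 7 needs at least 4 loaded trips out, with a return between consecutive ones — at least 7 crossings.
The safety rule pushes this higher. Following every safe sequence of crossings, the most of the 7 that can be at the east ledge as the rope basket arrives there on crossings 7, 9 is 5, 6 respectively — never all 7.
So no plan with fewer than 11 crossings exists, and this one achieves 11:
1. Guide goes to the east ledge with sample A and sample E.  [the west ledge: sample C, sample D, sample K, sample L, sample M | the east ledge: sample A, sample E]
2. Guide goes back to the west ledge with sample E.  [the west ledge: sample C, sample D, sample E, sample K, sample L, sample M | the east ledge: sample A]
3. Guide goes to the east ledge with sample E and sample K.  [the west ledge: sample C, sample D, sample L, sample M | the east ledge: sample A, sample E, sample K]
4. Guide goes back to the west ledge with sample E.  [the west ledge: sample C, sample D, sample E, sample L, sample M | the east ledge: sample A, sample K]
5. Guide goes to the east ledge with sample C and sample E.  [the west ledge: sample D, sample L, sample M | the east ledge: sample A, sample C, sample E, sample K]
6. Guide goes back to the west ledge with sample E.  [the west ledge: sample D, sample E, sample L, sample M | the east ledge: sample A, sample C, sample K]
7. Guide goes to the east ledge with sample D and sample E.  [the west ledge: sample L, sample M | the east ledge: sample A, sample C, sample D, sample E, sample K]
8. Guide goes back to the west ledge with sample E.  [the west ledge: sample E, sample L, sample M | the east ledge: sample A, sample C, sample D, sample K]
9. Guide goes to the east ledge with sample E and sample L.  [the west ledge: sample M | the east ledge: sample A, sample C, sample D, sample E, sample K, sample L]
10. Guide goes back to the west ledge with sample E.  [the west ledge: sample E, sample M | the east ledge: sample A, sample C, sample D, sample K, sample L]
11. Guide goes to the east ledge with sample E and sample M.  [the west ledge: — | the east ledge: sample A, sample C, sample D, sample E, sample K, sample L, sample M]

11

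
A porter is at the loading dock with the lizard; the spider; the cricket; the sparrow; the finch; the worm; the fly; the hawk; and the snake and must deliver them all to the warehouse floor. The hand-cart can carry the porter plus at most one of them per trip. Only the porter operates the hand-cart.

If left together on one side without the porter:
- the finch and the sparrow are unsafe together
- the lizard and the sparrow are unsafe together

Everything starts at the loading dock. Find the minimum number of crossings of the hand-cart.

Counting alone: the porter can take at most 1 across per trip to the warehouse floor, so moving all 9 needs at least 9 loaded trips out, with a return between consecutive ones — at least 17 crossings.
The safety rule pushes this higher. Following every safe sequence of crossings, the most of the 9 that can be at the warehouse floor as the hand-cart arrives there on crossing 17 is 8 — never all 9.
So no plan with fewer than 19 crossings exists, and this one achieves 19:
1. Porter goes to the warehouse floor with the sparrow.
2. Porter goes back to the loading dock alone.
3. Porter goes to the warehouse floor with the lizard.
4. Porter goes back to the loading dock with the sparrow.
5. Porter goes to the warehouse floor with the finch.
6. Porter goes back to the loading dock alone.
7. Porter goes to the warehouse floor with the spider.
8. Porter goes back to the loading dock alone.
9. Porter goes to the warehouse floor with the cricket.
10. Porter goes back to the loading dock alone.
11. Porter goes to the warehouse floor with the worm.
12. Porter goes back to the loading dock alone.
13. Porter goes to the warehouse floor with the fly.
14. Porter goes back to the loading dock alone.
15. Porter goes to the warehouse floor with the hawk.
16. Porter goes back to the loading dock alone.
17. Porter goes to the warehouse floor with the snake.
18. Porter goes back to the loading dock alone.
19. Porter goes to the warehouse floor with the sparrow.

19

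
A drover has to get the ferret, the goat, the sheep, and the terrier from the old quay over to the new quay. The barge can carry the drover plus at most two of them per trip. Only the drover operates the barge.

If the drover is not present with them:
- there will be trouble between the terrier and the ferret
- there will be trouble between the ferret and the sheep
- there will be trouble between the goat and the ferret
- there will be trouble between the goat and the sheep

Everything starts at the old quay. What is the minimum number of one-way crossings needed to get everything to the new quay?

5

Counting alone: the drover can take at most 2 across per trip to the new quay, so moving all 4 needs at least 2 loaded trips out, with a return between consecutive ones — at least 3 crossings.
The safety rule pushes this higher. Following every safe sequence of crossings, the most of the 4 that can be at the new quay as the barge arrives there on crossing 3 is 3 — never all 4.
So no plan with fewer than 5 crossings exists, and this one achieves 5:
1. Drover goes to the new quay with the ferret and the goat.
2. Drover goes back to the old quay with the ferret.
3. Drover goes to the new quay with the ferret and the terrier.
4. Drover goes back to the old quay with the ferret.
5. Drover goes to the new quay with the ferret and the sheep.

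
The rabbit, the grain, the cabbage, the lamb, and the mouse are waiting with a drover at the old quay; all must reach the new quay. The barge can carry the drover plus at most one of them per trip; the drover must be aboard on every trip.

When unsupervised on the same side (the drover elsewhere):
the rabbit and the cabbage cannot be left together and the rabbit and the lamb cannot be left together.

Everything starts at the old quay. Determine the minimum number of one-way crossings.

11

Counting alone: the drover can take at most 1 across per trip to the new quay, so moving all 5 needs at least 5 loaded trips out, with a return between consecutive ones — at least 9 crossings.
The safety rule pushes this higher. Following every safe sequence of crossings, the most of the 5 that can be at the new quay as the barge arrives there on crossing 9 is 4 — never all 5.
So no plan with fewer than 11 crossings exists, and this one achieves 11:
1. Drover goes to the new quay with the rabbit.
2. Drover goes back to the old quay alone.
3. Drover goes to the new quay with the grain.
4. Drover goes back to the old quay alone.
5. Drover goes to the new quay with the cabbage.
6. Drover goes back to the old quay with the rabbit.
7. Drover goes to the new quay with the lamb.
8. Drover goes back to the old quay alone.
9. Drover goes to the new quay with the mouse.
10. Drover goes back to the old quay alone.
11. Drover goes to the new quay with the rabbit.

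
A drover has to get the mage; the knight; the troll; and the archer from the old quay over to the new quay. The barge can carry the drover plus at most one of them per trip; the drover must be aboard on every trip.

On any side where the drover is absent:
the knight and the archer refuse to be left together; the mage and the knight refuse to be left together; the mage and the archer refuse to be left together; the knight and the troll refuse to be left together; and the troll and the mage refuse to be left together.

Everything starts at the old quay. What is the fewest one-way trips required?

Whatever the first load, the items left behind include a forbidden pair without the drover. No opening move is safe, so no plan exists.

impossible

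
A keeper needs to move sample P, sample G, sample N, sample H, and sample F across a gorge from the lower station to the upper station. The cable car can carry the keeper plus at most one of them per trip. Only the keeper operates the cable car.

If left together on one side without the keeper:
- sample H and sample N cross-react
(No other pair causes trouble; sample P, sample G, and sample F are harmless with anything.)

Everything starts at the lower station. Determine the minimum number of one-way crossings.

9

Counting alone: the keeper can take at most 1 across per trip to the upper station, so moving all 5 needs at least 5 loaded trips out, with a return between consecutive ones — at least 9 crossings.
The plan below uses exactly 9 crossings, so it is optimal:
1. Keeper goes to the upper station with sample N.  [the lower station: sample F, sample G, sample H, sample P | the upper station: sample N]
2. Keeper goes back to the lower station alone.  [the lower station: sample F, sample G, sample H, sample P | the upper station: sample N]
3. Keeper goes to the upper station with sample P.  [the lower station: sample F, sample G, sample H | the upper station: sample N, sample P]
4. Keeper goes back to the lower station alone.  [the lower station: sample F, sample G, sample H | the upper station: sample N, sample P]
5. Keeper goes to the upper station with sample G.  [the lower station: sample F, sample H | the upper station: sample G, sample N, sample P]
6. Keeper goes back to the lower station alone.  [the lower station: sample F, sample H | the upper station: sample G, sample N, sample P]
7. Keeper goes to the upper station with sample F.  [the lower station: sample H | the upper station: sample F, sample G, sample N, sample P]
8. Keeper goes back to the lower station alone.  [the lower station: sample H | the upper station: sample F, sample G, sample N, sample P]
9. Keeper goes to the upper station with sample H.  [the lower station: — | the upper station: sample F, sample G, sample H, sample N, sample P]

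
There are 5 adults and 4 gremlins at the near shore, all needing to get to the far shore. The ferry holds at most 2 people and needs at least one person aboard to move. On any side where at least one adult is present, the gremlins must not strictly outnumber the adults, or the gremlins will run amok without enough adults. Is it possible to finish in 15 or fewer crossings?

Yes — this plan uses 15 crossings (≤ 15):
1. 2 gremlins → the far shore.  (the near shore: 5A 2G; the far shore: 0A 2G)
2. 1 gremlin ← the near shore.  (the near shore: 5A 3G; the far shore: 0A 1G)
3. 2 gremlins → the far shore.  (the near shore: 5A 1G; the far shore: 0A 3G)
4. 1 gremlin ← the near shore.  (the near shore: 5A 2G; the far shore: 0A 2G)
5. 2 adults → the far shore.  (the near shore: 3A 2G; the far shore: 2A 2G)
6. 1 gremlin ← the near shore.  (the near shore: 3A 3G; the far shore: 2A 1G)
7. 1 adult and 1 gremlin → the far shore.  (the near shore: 2A 2G; the far shore: 3A 2G)
8. 1 adult ← the near shore.  (the near shore: 3A 2G; the far shore: 2A 2G)
9. 1 adult and 1 gremlin → the far shore.  (the near shore: 2A 1G; the far shore: 3A 3G)
10. 1 gremlin ← the near shore.  (the near shore: 2A 2G; the far shore: 3A 2G)
11. 1 adult and 1 gremlin → the far shore.  (the near shore: 1A 1G; the far shore: 4A 3G)
12. 1 adult ← the near shore.  (the near shore: 2A 1G; the far shore: 3A 3G)
13. 1 adult and 1 gremlin → the far shore.  (the near shore: 1A 0G; the far shore: 4A 4G)
14. 1 gremlin ← the near shore.  (the near shore: 1A 1G; the far shore: 4A 3G)
15. 1 adult and 1 gremlin → the far shore.  (the near shore: 0A 0G; the far shore: 5A 4G)

Yes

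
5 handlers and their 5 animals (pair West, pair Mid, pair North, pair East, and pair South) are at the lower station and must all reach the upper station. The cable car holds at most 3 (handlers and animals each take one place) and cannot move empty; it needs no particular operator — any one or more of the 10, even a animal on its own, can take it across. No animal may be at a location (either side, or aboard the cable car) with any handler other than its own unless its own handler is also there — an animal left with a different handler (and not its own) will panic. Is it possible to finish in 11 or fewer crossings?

Yes

Yes — this plan uses 11 crossings (≤ 11):
1. animal West and handler West cross → the upper station.
2. handler West crosses ← the lower station.
3. animal East, animal Mid, and animal North cross → the upper station.
4. animal West crosses ← the lower station.
5. handler East, handler Mid, and handler North cross → the upper station.
6. animal Mid and handler Mid cross ← the lower station.
7. handler Mid, handler South, and handler West cross → the upper station.
8. animal North crosses ← the lower station.
9. animal Mid and animal West cross → the upper station.
10. animal West crosses ← the lower station.
11. animal North, animal South, and animal West cross → the upper station.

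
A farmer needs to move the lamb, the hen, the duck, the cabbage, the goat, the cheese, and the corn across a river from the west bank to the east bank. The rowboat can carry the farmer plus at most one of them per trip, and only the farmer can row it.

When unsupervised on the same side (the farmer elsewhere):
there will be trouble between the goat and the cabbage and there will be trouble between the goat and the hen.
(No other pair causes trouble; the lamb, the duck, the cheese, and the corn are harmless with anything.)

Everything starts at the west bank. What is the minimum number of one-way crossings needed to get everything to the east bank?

15

Counting alone: the farmer can take at most 1 across per trip to the east bank, so moving all 7 needs at least 7 loaded trips out, with a return between consecutive ones — at least 13 crossings.
The safety rule pushes this higher. Following every safe sequence of crossings, the most of the 7 that can be at the east bank as the rowboat arrives there on crossing 13 is 6 — never all 7.
So no plan with fewer than 15 crossings exists, and this one achieves 15:
1. Farmer goes to the east bank with the goat.  [the west bank: the cabbage, the cheese, the corn, the duck, the hen, the lamb | the east bank: the goat]
2. Farmer goes back to the west bank alone.  [the west bank: the cabbage, the cheese, the corn, the duck, the hen, the lamb | the east bank: the goat]
3. Farmer goes to the east bank with the lamb.  [the west bank: the cabbage, the cheese, the corn, the duck, the hen | the east bank: the goat, the lamb]
4. Farmer goes back to the west bank alone.  [the west bank: the cabbage, the cheese, the corn, the duck, the hen | the east bank: the goat, the lamb]
5. Farmer goes to the east bank with the hen.  [the west bank: the cabbage, the cheese, the corn, the duck | the east bank: the goat, the hen, the lamb]
6. Farmer goes back to the west bank with the goat.  [the west bank: the cabbage, the cheese, the corn, the duck, the goat | the east bank: the hen, the lamb]
7. Farmer goes to the east bank with the cabbage.  [the west bank: the cheese, the corn, the duck, the goat | the east bank: the cabbage, the hen, the lamb]
8. Farmer goes back to the west bank alone.  [the west bank: the cheese, the corn, the duck, the goat | the east bank: the cabbage, the hen, the lamb]
9. Farmer goes to the east bank with the duck.  [the west bank: the cheese, the corn, the goat | the east bank: the cabbage, the duck, the hen, the lamb]
10. Farmer goes back to the west bank alone.  [the west bank: the cheese, the corn, the goat | the east bank: the cabbage, the duck, the hen, the lamb]
11. Farmer goes to the east bank with the cheese.  [the west bank: the corn, the goat | the east bank: the cabbage, the cheese, the duck, the hen, the lamb]
12. Farmer goes back to the west bank alone.  [the west bank: the corn, the goat | the east bank: the cabbage, the cheese, the duck, the hen, the lamb]
13. Farmer goes to the east bank with the corn.  [the west bank: the goat | the east bank: the cabbage, the cheese, the corn, the duck, the hen, the lamb]
14. Farmer goes back to the west bank alone.  [the west bank: the goat | the east bank: the cabbage, the cheese, the corn, the duck, the hen, the lamb]
15. Farmer goes to the east bank with the goat.  [the west bank: — | the east bank: the cabbage, the cheese, the corn, the duck, the goat, the hen, the lamb]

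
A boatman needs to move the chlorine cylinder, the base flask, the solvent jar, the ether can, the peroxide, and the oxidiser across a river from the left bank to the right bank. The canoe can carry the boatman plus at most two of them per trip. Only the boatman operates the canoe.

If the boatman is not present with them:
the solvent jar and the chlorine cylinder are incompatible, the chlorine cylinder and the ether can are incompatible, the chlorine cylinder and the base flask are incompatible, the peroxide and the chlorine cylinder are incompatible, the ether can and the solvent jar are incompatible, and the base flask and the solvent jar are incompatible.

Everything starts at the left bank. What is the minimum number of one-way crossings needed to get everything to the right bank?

9

Counting alone: the boatman can take at most 2 across per trip to the right bank, so moving all 6 needs at least 3 loaded trips out, with a return between consecutive ones — at least 5 crossings.
The safety rule pushes this higher. Following every safe sequence of crossings, the most of the 6 that can be at the right bank as the canoe arrives there on crossings 5, 7 is 4, 5 respectively — never all 6.
So no plan with fewer than 9 crossings exists, and this one achieves 9:
1. Boatman goes to the right bank with the chlorine cylinder and the solvent jar.  [the left bank: the base flask, the ether can, the oxidiser, the peroxide | the right bank: the chlorine cylinder, the solvent jar]
2. Boatman goes back to the left bank with the chlorine cylinder.  [the left bank: the base flask, the chlorine cylinder, the ether can, the oxidiser, the peroxide | the right bank: the solvent jar]
3. Boatman goes to the right bank with the chlorine cylinder and the peroxide.  [the left bank: the base flask, the ether can, the oxidiser | the right bank: the chlorine cylinder, the peroxide, the solvent jar]
4. Boatman goes back to the left bank with the chlorine cylinder.  [the left bank: the base flask, the chlorine cylinder, the ether can, the oxidiser | the right bank: the peroxide, the solvent jar]
5. Boatman goes to the right bank with the chlorine cylinder and the oxidiser.  [the left bank: the base flask, the ether can | the right bank: the chlorine cylinder, the oxidiser, the peroxide, the solvent jar]
6. Boatman goes back to the left bank with the chlorine cylinder.  [the left bank: the base flask, the chlorine cylinder, the ether can | the right bank: the oxidiser, the peroxide, the solvent jar]
7. Boatman goes to the right bank with the base flask and the ether can.  [the left bank: the chlorine cylinder | the right bank: the base flask, the ether can, the oxidiser, the peroxide, the solvent jar]
8. Boatman goes back to the left bank with the solvent jar.  [the left bank: the chlorine cylinder, the solvent jar | the right bank: the base flask, the ether can, the oxidiser, the peroxide]
9. Boatman goes to the right bank with the chlorine cylinder and the solvent jar.  [the left bank: — | the right bank: the base flask, the chlorine cylinder, the ether can, the oxidiser, the peroxide, the solvent jar]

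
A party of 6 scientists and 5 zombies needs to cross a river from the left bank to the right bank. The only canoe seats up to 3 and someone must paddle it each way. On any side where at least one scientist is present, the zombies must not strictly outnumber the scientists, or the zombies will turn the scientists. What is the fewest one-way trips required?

9

Counting alone: each trip to the right bank takes at most 3 across and each return brings at least 1 back, so after t trips out (and t−1 returns) at most 3t − (t−1) of the 11 are across; that first reaches 11 at t = 5, so at least 9 crossings are needed.
The plan below uses exactly 9 crossings, so it is optimal:
1. 3 zombies → the right bank.  (the left bank: 6S 2Z; the right bank: 0S 3Z)
2. 1 zombie ← the left bank.  (the left bank: 6S 3Z; the right bank: 0S 2Z)
3. 3 scientists → the right bank.  (the left bank: 3S 3Z; the right bank: 3S 2Z)
4. 1 scientist ← the left bank.  (the left bank: 4S 3Z; the right bank: 2S 2Z)
5. 2 scientists and 1 zombie → the right bank.  (the left bank: 2S 2Z; the right bank: 4S 3Z)
6. 1 scientist ← the left bank.  (the left bank: 3S 2Z; the right bank: 3S 3Z)
7. 2 scientists and 1 zombie → the right bank.  (the left bank: 1S 1Z; the right bank: 5S 4Z)
8. 1 scientist ← the left bank.  (the left bank: 2S 1Z; the right bank: 4S 4Z)
9. 2 scientists and 1 zombie → the right bank.  (the left bank: 0S 0Z; the right bank: 6S 5Z)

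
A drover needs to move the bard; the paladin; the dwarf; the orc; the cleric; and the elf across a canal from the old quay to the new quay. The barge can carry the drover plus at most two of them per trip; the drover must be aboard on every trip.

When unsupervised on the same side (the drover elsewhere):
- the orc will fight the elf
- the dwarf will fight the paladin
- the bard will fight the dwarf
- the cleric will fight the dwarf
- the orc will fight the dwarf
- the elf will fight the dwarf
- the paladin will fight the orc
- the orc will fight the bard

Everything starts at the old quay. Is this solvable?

No

Following every safe sequence of crossings from the start, the most of the 6 that can be at the new quay as the barge arrives there on crossings 1, 3, 5 is 2, 3, 4 respectively; the best ever achieved is 4 of 6.
From crossing 7 on, no configuration arises that was not already reachable earlier: only 19 distinct safe configurations (who is on which side, and where the barge is) can ever be reached, none of them has everyone across, and every continuation just revisits them. So no valid plan exists.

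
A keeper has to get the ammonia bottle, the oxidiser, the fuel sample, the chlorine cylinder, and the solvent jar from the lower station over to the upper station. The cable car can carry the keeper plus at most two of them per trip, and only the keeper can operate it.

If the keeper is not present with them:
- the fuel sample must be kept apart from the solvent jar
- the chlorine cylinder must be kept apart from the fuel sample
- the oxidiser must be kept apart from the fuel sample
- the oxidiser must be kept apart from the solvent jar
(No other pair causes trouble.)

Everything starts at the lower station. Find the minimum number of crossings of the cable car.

7

Counting alone: the keeper can take at most 2 across per trip to the upper station, so moving all 5 needs at least 3 loaded trips out, with a return between consecutive ones — at least 5 crossings.
The safety rule pushes this higher. Following every safe sequence of crossings, the most of the 5 that can be at the upper station as the cable car arrives there on crossing 5 is 4 — never all 5.
So no plan with fewer than 7 crossings exists, and this one achieves 7:
1. Keeper goes to the upper station with the fuel sample and the oxidiser.  [the lower station: the ammonia bottle, the chlorine cylinder, the solvent jar | the upper station: the fuel sample, the oxidiser]
2. Keeper goes back to the lower station with the oxidiser.  [the lower station: the ammonia bottle, the chlorine cylinder, the oxidiser, the solvent jar | the upper station: the fuel sample]
3. Keeper goes to the upper station with the ammonia bottle and the oxidiser.  [the lower station: the chlorine cylinder, the solvent jar | the upper station: the ammonia bottle, the fuel sample, the oxidiser]
4. Keeper goes back to the lower station with the oxidiser.  [the lower station: the chlorine cylinder, the oxidiser, the solvent jar | the upper station: the ammonia bottle, the fuel sample]
5. Keeper goes to the upper station with the chlorine cylinder and the oxidiser.  [the lower station: the solvent jar | the upper station: the ammonia bottle, the chlorine cylinder, the fuel sample, the oxidiser]
6. Keeper goes back to the lower station with the fuel sample.  [the lower station: the fuel sample, the solvent jar | the upper station: the ammonia bottle, the chlorine cylinder, the oxidiser]
7. Keeper goes to the upper station with the fuel sample and the solvent jar.  [the lower station: — | the upper station: the ammonia bottle, the chlorine cylinder, the fuel sample, the oxidiser, the solvent jar]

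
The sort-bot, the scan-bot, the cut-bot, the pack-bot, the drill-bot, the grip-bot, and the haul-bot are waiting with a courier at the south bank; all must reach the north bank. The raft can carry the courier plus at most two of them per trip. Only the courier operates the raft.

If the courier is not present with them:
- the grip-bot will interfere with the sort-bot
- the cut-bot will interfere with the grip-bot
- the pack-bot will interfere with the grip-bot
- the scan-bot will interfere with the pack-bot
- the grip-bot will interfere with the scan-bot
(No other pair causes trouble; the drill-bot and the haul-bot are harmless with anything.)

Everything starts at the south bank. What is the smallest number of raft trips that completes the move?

Counting alone: the courier can take at most 2 across per trip to the north bank, so moving all 7 needs at least 4 loaded trips out, with a return between consecutive ones — at least 7 crossings.
The safety rule pushes this higher. Following every safe sequence of crossings, the most of the 7 that can be at the north bank as the raft arrives there on crossings 7, 9 is 5, 6 respectively — never all 7.
So no plan with fewer than 11 crossings exists, and this one achieves 11:
1. Courier goes to the north bank with the grip-bot and the scan-bot.
2. Courier goes back to the south bank with the scan-bot.
3. Courier goes to the north bank with the scan-bot and the sort-bot.
4. Courier goes back to the south bank with the grip-bot.
5. Courier goes to the north bank with the cut-bot and the pack-bot.
6. Courier goes back to the south bank with the scan-bot.
7. Courier goes to the north bank with the drill-bot and the scan-bot.
8. Courier goes back to the south bank with the scan-bot.
9. Courier goes to the north bank with the haul-bot and the scan-bot.
10. Courier goes back to the south bank with the scan-bot.
11. Courier goes to the north bank with the grip-bot and the scan-bot.

11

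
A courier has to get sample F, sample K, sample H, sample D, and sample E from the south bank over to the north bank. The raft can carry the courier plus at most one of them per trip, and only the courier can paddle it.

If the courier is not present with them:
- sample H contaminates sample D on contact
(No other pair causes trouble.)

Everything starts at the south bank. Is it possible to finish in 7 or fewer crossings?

Counting alone: the courier can take at most 1 across per trip to the north bank, so moving all 5 needs at least 5 loaded trips out, with a return between consecutive ones — at least 9 crossings.
Since 7 < 9, 7 crossings cannot be enough. (The shortest complete plan in fact takes 9:)
1. Courier goes to the north bank with sample H.  [the south bank: sample D, sample E, sample F, sample K | the north bank: sample H]
2. Courier goes back to the south bank alone.  [the south bank: sample D, sample E, sample F, sample K | the north bank: sample H]
3. Courier goes to the north bank with sample F.  [the south bank: sample D, sample E, sample K | the north bank: sample F, sample H]
4. Courier goes back to the south bank alone.  [the south bank: sample D, sample E, sample K | the north bank: sample F, sample H]
5. Courier goes to the north bank with sample K.  [the south bank: sample D, sample E | the north bank: sample F, sample H, sample K]
6. Courier goes back to the south bank alone.  [the south bank: sample D, sample E | the north bank: sample F, sample H, sample K]
7. Courier goes to the north bank with sample E.  [the south bank: sample D | the north bank: sample E, sample F, sample H, sample K]
8. Courier goes back to the south bank alone.  [the south bank: sample D | the north bank: sample E, sample F, sample H, sample K]
9. Courier goes to the north bank with sample D.  [the south bank: — | the north bank: sample D, sample E, sample F, sample H, sample K]

No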